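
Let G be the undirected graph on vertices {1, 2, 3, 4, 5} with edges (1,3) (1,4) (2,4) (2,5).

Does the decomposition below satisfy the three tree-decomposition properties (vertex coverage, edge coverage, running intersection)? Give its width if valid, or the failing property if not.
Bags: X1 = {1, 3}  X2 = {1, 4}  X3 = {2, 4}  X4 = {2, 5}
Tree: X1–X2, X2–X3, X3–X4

Vertex coverage: the bags together contain {1, 2, 3, 4, 5}, the full vertex set. Edge coverage: each edge of G has both endpoints in at least one bag. Running intersection: for every vertex, the bags containing it form a connected subtree. All three properties hold, so this is a valid tree decomposition of width max|bag| − 1 = 1, and hence tw(G) ≤ 1.

Yes; width 1.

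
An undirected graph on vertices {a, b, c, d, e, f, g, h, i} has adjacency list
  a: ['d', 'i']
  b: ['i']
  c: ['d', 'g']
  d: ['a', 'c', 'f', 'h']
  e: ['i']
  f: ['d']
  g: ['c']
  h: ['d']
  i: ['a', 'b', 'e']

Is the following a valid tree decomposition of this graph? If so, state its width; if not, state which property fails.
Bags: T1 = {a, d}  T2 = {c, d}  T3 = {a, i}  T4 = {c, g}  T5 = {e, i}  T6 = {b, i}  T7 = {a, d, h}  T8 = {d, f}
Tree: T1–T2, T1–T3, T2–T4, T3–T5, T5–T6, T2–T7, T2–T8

No — bags containing vertex a are not connected in the tree.

A tree decomposition must satisfy three properties: every vertex lies in some bag; for every edge, both endpoints lie together in some bag; and for every vertex, the bags containing it form a connected subtree. Here bags containing vertex a are not connected in the tree, so the decomposition is invalid.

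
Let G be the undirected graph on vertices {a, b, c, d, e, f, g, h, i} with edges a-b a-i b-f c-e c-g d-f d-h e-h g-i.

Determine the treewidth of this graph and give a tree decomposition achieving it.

Treewidth 2.
One such decomposition:
Bags: B1 = {c, e, g}  B2 = {e, g, i}  B3 = {a, e, i}  B4 = {a, b, e}  B5 = {b, e, f}  B6 = {d, e, f}  B7 = {d, e, h}
Tree: B1–B2, B2–B3, B3–B4, B4–B5, B5–B6, B6–B7

Each bag holds 3 vertices, so the decomposition has width 2, which upper-bounds the treewidth. Since e–c–g–i–a–b–f–d–h–e is a cycle in G, G is not acyclic. Forests are exactly the graphs of treewidth ≤ 1, so tw(G) ≥ 2. Hence tw(G) = 2 exactly.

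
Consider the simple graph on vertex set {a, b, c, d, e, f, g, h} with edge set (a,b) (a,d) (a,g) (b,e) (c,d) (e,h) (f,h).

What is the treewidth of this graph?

1

A width-1 tree decomposition is:
Bags: B1 = {a, d}  B2 = {a, b}  B3 = {b, e}  B4 = {e, h}  B5 = {f, h}  B6 = {c, d}  B7 = {a, g}
Tree: B1–B2, B2–B3, B3–B4, B4–B5, B1–B6, B2–B7
Every bag has size at most 2, so the width is 2 − 1 = 1 and tw(G) ≤ 1. Since G has at least one edge (e.g. d–a), it is not an edgeless graph, so tw(G) ≥ 1. Therefore the treewidth is 1.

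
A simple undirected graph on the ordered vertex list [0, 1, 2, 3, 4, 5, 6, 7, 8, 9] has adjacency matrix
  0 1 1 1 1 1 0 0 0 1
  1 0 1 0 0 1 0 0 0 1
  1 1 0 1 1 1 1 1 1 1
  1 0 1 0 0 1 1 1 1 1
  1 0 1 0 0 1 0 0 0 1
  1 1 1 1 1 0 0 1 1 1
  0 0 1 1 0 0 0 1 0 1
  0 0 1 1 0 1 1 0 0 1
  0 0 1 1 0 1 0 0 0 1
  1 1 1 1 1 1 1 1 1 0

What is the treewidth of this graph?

A width-4 tree decomposition is:
Bags: B1 = {0, 2, 4, 5, 9}  B2 = {0, 2, 3, 5, 9}  B3 = {2, 3, 5, 7, 9}  B4 = {2, 3, 6, 7, 9}  B5 = {0, 1, 2, 5, 9}  B6 = {2, 3, 5, 8, 9}
Tree: B1–B2, B2–B3, B3–B4, B1–B5, B3–B6
Every bag has size at most 5, so the width is 5 − 1 = 4 and tw(G) ≤ 4. Conversely, {0, 1, 2, 5, 9} is a clique of size 5, and the vertices of any clique must share a bag in every tree decomposition; so some bag has ≥ 5 vertices and tw(G) ≥ 4. Therefore the treewidth is 4.

4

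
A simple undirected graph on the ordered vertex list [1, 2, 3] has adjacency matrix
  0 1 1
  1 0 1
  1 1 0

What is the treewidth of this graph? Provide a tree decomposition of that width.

Treewidth 2.
Bags: B1 = {1, 2, 3}
Tree: (single bag)

A single bag containing all 3 vertices is trivially a valid decomposition of width 2. On the other hand G contains the 3-clique {1, 2, 3}. A clique must lie in a single bag of any decomposition, so no decomposition can have width below 2. Combining the bounds, tw(G) = 2.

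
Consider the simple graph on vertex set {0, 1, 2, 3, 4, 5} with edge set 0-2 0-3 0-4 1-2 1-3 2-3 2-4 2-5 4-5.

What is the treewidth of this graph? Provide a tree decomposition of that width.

The largest bag has 3 vertices, giving width 2; this decomposition certifies tw(G) ≤ 2. On the other hand G contains the 3-clique {0, 2, 3}. A clique must lie in a single bag of any decomposition, so no decomposition can have width below 2. Hence tw(G) = 2 exactly.

Treewidth 2.
One optimal decomposition is:
Bags: B1 = {0, 2, 4}  B2 = {0, 2, 3}  B3 = {2, 4, 5}  B4 = {1, 2, 3}
Tree: B1–B2, B1–B3, B2–B4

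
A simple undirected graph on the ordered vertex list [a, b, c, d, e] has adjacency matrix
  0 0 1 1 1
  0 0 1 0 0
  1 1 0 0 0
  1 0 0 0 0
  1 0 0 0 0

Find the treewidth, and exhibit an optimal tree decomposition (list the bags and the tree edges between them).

Every bag has size at most 2, so the width is 2 − 1 = 1 and tw(G) ≤ 1. Since G has at least one edge (e.g. a–c), it is not an edgeless graph, so tw(G) ≥ 1. Therefore the treewidth is 1.

Treewidth 1.
Bags: B1 = {a, c}  B2 = {a, e}  B3 = {b, c}  B4 = {a, d}
Tree: B1–B2, B1–B3, B1–B4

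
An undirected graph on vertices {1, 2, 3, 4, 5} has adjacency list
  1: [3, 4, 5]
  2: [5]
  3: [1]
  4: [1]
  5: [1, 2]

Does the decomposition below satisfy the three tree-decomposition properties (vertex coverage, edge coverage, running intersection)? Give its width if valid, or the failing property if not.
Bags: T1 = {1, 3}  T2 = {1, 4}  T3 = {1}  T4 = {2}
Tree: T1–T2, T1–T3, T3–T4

No — vertex 5 appears in no bag.

A tree decomposition must satisfy three properties: every vertex lies in some bag; for every edge, both endpoints lie together in some bag; and for every vertex, the bags containing it form a connected subtree. Here vertex 5 appears in no bag, so the decomposition is invalid.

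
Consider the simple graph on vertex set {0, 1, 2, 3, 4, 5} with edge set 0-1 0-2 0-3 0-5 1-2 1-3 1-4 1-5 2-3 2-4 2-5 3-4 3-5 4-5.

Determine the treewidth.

A width-4 tree decomposition is:
Bags: B1 = {0, 1, 2, 3, 5}  B2 = {1, 2, 3, 4, 5}
Tree: B1–B2
Every bag has size at most 5, so the width is 5 − 1 = 4 and tw(G) ≤ 4. On the other hand G contains the 5-clique {0, 1, 2, 3, 5}. A clique must lie in a single bag of any decomposition, so no decomposition can have width below 4. Combining the bounds, tw(G) = 4.

4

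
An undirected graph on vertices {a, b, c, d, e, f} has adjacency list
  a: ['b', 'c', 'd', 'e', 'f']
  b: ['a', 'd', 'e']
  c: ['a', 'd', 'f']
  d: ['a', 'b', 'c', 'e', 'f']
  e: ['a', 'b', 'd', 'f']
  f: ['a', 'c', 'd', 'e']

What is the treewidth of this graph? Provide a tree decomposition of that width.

Treewidth 3.
One optimal decomposition is:
Bags: B1 = {a, d, e, f}  B2 = {a, c, d, f}  B3 = {a, b, d, e}
Tree: B1–B2, B1–B3

The largest bag has 4 vertices, giving width 3; this decomposition certifies tw(G) ≤ 3. On the other hand G contains the 4-clique {a, d, e, f}. A clique must lie in a single bag of any decomposition, so no decomposition can have width below 3. Hence tw(G) = 3 exactly.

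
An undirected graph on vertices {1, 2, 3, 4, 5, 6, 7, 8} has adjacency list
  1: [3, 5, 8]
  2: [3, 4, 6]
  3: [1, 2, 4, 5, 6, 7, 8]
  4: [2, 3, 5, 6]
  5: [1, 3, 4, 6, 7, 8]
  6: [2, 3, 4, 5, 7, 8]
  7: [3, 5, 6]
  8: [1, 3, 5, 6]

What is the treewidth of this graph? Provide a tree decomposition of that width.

Every bag has size at most 4, so the width is 4 − 1 = 3 and tw(G) ≤ 3. On the other hand G contains the 4-clique {2, 3, 4, 6}. A clique must lie in a single bag of any decomposition, so no decomposition can have width below 3. The upper and lower bounds meet at 3, so that is the treewidth.

Treewidth 3.
Bags: B1 = {3, 5, 6, 7}  B2 = {3, 5, 6, 8}  B3 = {3, 4, 5, 6}  B4 = {2, 3, 4, 6}  B5 = {1, 3, 5, 8}
Tree: B1–B2, B2–B3, B3–B4, B2–B5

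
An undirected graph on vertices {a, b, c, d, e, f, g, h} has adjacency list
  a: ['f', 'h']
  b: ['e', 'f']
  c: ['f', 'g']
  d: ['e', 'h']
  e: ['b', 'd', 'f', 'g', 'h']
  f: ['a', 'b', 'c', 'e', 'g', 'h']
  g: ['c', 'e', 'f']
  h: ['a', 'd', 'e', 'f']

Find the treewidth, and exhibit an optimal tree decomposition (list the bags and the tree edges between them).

Every bag has size at most 3, so the width is 3 − 1 = 2 and tw(G) ≤ 2. On the other hand G contains the 3-clique {d, e, h}. A clique must lie in a single bag of any decomposition, so no decomposition can have width below 2. The upper and lower bounds meet at 2, so that is the treewidth.

Treewidth 2.
One optimal decomposition is:
Bags: B1 = {e, f, g}  B2 = {b, e, f}  B3 = {e, f, h}  B4 = {c, f, g}  B5 = {a, f, h}  B6 = {d, e, h}
Tree: B1–B2, B2–B3, B1–B4, B3–B5, B3–B6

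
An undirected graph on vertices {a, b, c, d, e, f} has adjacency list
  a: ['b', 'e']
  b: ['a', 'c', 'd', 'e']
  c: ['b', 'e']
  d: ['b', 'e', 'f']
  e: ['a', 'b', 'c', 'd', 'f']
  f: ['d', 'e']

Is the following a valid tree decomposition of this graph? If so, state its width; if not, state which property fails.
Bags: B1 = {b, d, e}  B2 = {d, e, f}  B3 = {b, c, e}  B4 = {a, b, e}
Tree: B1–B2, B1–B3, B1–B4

Yes; width 2.

Every vertex of G appears in some bag (union = {a, b, c, d, e, f}); every edge is covered by a bag; and for each vertex v the set of bags containing v is connected in the bag tree. The decomposition is therefore valid. The largest bag has 3 vertices, so the width is 2.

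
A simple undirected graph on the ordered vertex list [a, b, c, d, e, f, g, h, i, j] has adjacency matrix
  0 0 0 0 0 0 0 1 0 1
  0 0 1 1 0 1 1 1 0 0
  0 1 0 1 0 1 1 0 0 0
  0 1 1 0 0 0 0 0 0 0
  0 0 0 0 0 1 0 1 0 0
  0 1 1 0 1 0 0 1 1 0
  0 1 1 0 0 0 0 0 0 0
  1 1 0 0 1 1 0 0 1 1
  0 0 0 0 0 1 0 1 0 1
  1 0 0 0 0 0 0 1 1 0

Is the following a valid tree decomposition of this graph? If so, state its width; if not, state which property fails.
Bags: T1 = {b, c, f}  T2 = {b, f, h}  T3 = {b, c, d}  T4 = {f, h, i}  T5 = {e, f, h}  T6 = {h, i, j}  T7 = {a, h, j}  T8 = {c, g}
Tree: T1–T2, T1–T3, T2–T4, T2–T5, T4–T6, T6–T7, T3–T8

No — edge (b,g) lies in no bag.

A tree decomposition must satisfy three properties: every vertex lies in some bag; for every edge, both endpoints lie together in some bag; and for every vertex, the bags containing it form a connected subtree. Here edge (b,g) lies in no bag, so the decomposition is invalid.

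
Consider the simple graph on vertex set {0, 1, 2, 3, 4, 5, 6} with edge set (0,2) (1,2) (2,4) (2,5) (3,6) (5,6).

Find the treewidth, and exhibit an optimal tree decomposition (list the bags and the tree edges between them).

Every bag has size at most 2, so the width is 2 − 1 = 1 and tw(G) ≤ 1. G has an edge, so its treewidth is at least 1. Therefore the treewidth is 1.

Treewidth 1.
One optimal decomposition is:
Bags: B1 = {2, 5}  B2 = {5, 6}  B3 = {0, 2}  B4 = {3, 6}  B5 = {1, 2}  B6 = {2, 4}
Tree: B1–B2, B1–B3, B2–B4, B1–B5, B1–B6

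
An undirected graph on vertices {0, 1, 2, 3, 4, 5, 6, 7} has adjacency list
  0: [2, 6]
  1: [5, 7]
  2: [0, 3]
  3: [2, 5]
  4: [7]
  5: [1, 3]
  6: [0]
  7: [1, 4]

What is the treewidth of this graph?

1

A width-1 tree decomposition is:
Bags: B1 = {0, 6}  B2 = {0, 2}  B3 = {2, 3}  B4 = {3, 5}  B5 = {1, 5}  B6 = {1, 7}  B7 = {4, 7}
Tree: B1–B2, B2–B3, B3–B4, B4–B5, B5–B6, B6–B7
Every bag has size at most 2, so the width is 2 − 1 = 1 and tw(G) ≤ 1. Since G has at least one edge (e.g. 6–0), it is not an edgeless graph, so tw(G) ≥ 1. Combining the bounds, tw(G) = 1.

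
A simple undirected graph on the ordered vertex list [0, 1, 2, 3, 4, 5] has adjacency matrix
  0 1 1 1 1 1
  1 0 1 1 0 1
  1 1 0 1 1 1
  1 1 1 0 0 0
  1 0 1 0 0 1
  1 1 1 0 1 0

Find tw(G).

A width-3 tree decomposition is:
Bags: B1 = {0, 1, 2, 3}  B2 = {0, 1, 2, 5}  B3 = {0, 2, 4, 5}
Tree: B1–B2, B2–B3
The largest bag has 4 vertices, giving width 3; this decomposition certifies tw(G) ≤ 3. Conversely, {0, 1, 2, 3} is a clique of size 4, and the vertices of any clique must share a bag in every tree decomposition; so some bag has ≥ 4 vertices and tw(G) ≥ 3. The upper and lower bounds meet at 3, so that is the treewidth.

3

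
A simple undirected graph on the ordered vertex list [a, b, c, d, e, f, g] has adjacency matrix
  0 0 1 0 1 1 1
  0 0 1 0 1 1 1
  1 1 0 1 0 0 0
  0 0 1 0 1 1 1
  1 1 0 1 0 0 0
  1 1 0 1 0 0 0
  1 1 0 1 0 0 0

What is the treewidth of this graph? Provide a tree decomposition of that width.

Every bag has size at most 4, so the width is 4 − 1 = 3 and tw(G) ≤ 3. For the lower bound: the 4 vertex sets {a,g}, {c,d}, {b}, {f} are disjoint, each induces a connected subgraph, and every pair is joined by at least one edge of G. Contracting each set to a single vertex therefore yields K_{4} as a minor, and since treewidth is minor-monotone, tw(G) ≥ tw(K_{4}) = 3. Combining the bounds, tw(G) = 3.

Treewidth 3.
One such decomposition:
Bags: B1 = {a, b, d, g}  B2 = {a, b, c, d}  B3 = {a, b, d, f}  B4 = {a, b, d, e}
Tree: B1–B2, B2–B3, B3–B4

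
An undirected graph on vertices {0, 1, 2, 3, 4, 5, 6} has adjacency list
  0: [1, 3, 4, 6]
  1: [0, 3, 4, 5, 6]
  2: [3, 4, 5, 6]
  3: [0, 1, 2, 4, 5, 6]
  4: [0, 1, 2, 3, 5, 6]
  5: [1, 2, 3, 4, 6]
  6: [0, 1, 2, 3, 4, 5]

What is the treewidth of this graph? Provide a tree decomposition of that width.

Treewidth 4.
One such decomposition:
Bags: B1 = {1, 3, 4, 5, 6}  B2 = {0, 1, 3, 4, 6}  B3 = {2, 3, 4, 5, 6}
Tree: B1–B2, B1–B3

The largest bag has 5 vertices, giving width 4; this decomposition certifies tw(G) ≤ 4. On the other hand G contains the 5-clique {0, 1, 3, 4, 6}. A clique must lie in a single bag of any decomposition, so no decomposition can have width below 4. Hence tw(G) = 4 exactly.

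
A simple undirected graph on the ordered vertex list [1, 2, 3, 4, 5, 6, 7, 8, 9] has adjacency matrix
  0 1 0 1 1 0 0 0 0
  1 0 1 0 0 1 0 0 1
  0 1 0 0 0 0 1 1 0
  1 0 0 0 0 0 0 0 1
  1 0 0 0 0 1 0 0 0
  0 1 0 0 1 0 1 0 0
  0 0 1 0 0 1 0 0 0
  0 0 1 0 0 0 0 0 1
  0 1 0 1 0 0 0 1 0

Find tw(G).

3

A width-3 tree decomposition is:
Bags: B1 = {1, 4, 5, 9}  B2 = {1, 2, 5, 9}  B3 = {2, 5, 6, 9}  B4 = {2, 6, 8, 9}  B5 = {2, 3, 6, 8}  B6 = {3, 6, 7, 8}
Tree: B1–B2, B2–B3, B3–B4, B4–B5, B5–B6
Every bag has size at most 4, so the width is 4 − 1 = 3 and tw(G) ≤ 3. For the lower bound: the 4 vertex sets {1,4,5}, {9}, {2}, {3,6,7,8} are disjoint, each induces a connected subgraph, and every pair is joined by at least one edge of G. Contracting each set to a single vertex therefore yields K_{4} as a minor, and since treewidth is minor-monotone, tw(G) ≥ tw(K_{4}) = 3. Combining the bounds, tw(G) = 3.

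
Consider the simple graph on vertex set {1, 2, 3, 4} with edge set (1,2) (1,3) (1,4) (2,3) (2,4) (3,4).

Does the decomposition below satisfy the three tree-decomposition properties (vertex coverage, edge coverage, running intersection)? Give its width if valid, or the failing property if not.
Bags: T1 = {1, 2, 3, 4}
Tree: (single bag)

Every vertex of G appears in some bag (union = {1, 2, 3, 4}); every edge is covered by a bag; and for each vertex v the set of bags containing v is connected in the bag tree. The decomposition is therefore valid. The largest bag has 4 vertices, so the width is 3.

Yes; width 3.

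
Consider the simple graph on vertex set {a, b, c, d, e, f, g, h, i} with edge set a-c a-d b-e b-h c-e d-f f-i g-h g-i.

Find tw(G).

2

A width-2 tree decomposition is:
Bags: B1 = {a, d, f}  B2 = {a, f, i}  B3 = {a, g, i}  B4 = {a, g, h}  B5 = {a, b, h}  B6 = {a, b, e}  B7 = {a, c, e}
Tree: B1–B2, B2–B3, B3–B4, B4–B5, B5–B6, B6–B7
Every bag has size at most 3, so the width is 3 − 1 = 2 and tw(G) ≤ 2. The edges a–d–f–i–g–h–b–e–c–a form a cycle, so G is not a tree and its treewidth is at least 2. The upper and lower bounds meet at 2, so that is the treewidth.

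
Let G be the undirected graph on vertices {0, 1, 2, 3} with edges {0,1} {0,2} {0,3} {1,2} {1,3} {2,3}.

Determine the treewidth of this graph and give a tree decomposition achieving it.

With just one bag of size 4, the width is 4 − 1 = 3, so tw(G) ≤ 3. For the lower bound, the 4 vertices {0, 1, 2, 3} are pairwise adjacent, and any tree decomposition puts a clique entirely inside one bag — forcing width ≥ 3. Combining the bounds, tw(G) = 3.

Treewidth 3.
Bags: B1 = {0, 1, 2, 3}
Tree: (single bag)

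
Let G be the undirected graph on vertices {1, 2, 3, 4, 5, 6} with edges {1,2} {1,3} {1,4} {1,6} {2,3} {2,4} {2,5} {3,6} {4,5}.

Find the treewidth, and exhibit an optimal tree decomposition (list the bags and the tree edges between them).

Treewidth 2.
One optimal decomposition is:
Bags: B1 = {1, 2, 3}  B2 = {1, 2, 4}  B3 = {2, 4, 5}  B4 = {1, 3, 6}
Tree: B1–B2, B2–B3, B1–B4

Each bag holds 3 vertices, so the decomposition has width 2, which upper-bounds the treewidth. Conversely, {1, 2, 3} is a clique of size 3, and the vertices of any clique must share a bag in every tree decomposition; so some bag has ≥ 3 vertices and tw(G) ≥ 2. The upper and lower bounds meet at 2, so that is the treewidth.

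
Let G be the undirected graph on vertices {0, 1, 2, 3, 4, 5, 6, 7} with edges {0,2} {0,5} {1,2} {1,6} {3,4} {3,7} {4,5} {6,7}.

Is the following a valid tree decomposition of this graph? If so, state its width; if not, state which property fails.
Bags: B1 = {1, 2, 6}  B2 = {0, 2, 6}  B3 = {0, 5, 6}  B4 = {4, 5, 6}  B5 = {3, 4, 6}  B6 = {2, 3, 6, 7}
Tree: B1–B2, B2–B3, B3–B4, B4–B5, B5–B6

No — bags containing vertex 2 are not connected in the tree.

A tree decomposition must satisfy three properties: every vertex lies in some bag; for every edge, both endpoints lie together in some bag; and for every vertex, the bags containing it form a connected subtree. Here bags containing vertex 2 are not connected in the tree, so the decomposition is invalid.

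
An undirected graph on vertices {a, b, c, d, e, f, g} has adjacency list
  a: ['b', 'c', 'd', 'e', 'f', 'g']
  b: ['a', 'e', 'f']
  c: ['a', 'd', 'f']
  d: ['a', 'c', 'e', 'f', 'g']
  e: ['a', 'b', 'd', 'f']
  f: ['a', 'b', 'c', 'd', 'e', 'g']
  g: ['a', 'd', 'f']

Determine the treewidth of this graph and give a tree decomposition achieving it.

Treewidth 3.
Bags: B1 = {a, d, e, f}  B2 = {a, d, f, g}  B3 = {a, b, e, f}  B4 = {a, c, d, f}
Tree: B1–B2, B1–B3, B2–B4

The largest bag has 4 vertices, giving width 3; this decomposition certifies tw(G) ≤ 3. For the lower bound, the 4 vertices {a, d, f, g} are pairwise adjacent, and any tree decomposition puts a clique entirely inside one bag — forcing width ≥ 3. The upper and lower bounds meet at 3, so that is the treewidth.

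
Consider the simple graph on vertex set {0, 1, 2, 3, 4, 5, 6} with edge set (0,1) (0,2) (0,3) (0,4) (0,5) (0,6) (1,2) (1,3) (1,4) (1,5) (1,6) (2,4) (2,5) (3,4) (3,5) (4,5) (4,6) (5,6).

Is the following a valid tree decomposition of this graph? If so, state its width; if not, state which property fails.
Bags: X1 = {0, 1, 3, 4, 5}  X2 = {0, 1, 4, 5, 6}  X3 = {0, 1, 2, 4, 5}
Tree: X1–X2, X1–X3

Yes; width 4.

Vertex coverage: the bags together contain {0, 1, 2, 3, 4, 5, 6}, the full vertex set. Edge coverage: each edge of G has both endpoints in at least one bag. Running intersection: for every vertex, the bags containing it form a connected subtree. All three properties hold, so this is a valid tree decomposition of width max|bag| − 1 = 4, and hence tw(G) ≤ 4.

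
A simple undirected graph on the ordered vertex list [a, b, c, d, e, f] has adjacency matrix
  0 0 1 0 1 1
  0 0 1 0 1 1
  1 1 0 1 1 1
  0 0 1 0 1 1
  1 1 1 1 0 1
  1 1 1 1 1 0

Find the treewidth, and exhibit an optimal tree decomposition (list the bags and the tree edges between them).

Treewidth 3.
Bags: B1 = {b, c, e, f}  B2 = {a, c, e, f}  B3 = {c, d, e, f}
Tree: B1–B2, B1–B3

Each bag holds 4 vertices, so the decomposition has width 3, which upper-bounds the treewidth. Conversely, {c, d, e, f} is a clique of size 4, and the vertices of any clique must share a bag in every tree decomposition; so some bag has ≥ 4 vertices and tw(G) ≥ 3. Combining the bounds, tw(G) = 3.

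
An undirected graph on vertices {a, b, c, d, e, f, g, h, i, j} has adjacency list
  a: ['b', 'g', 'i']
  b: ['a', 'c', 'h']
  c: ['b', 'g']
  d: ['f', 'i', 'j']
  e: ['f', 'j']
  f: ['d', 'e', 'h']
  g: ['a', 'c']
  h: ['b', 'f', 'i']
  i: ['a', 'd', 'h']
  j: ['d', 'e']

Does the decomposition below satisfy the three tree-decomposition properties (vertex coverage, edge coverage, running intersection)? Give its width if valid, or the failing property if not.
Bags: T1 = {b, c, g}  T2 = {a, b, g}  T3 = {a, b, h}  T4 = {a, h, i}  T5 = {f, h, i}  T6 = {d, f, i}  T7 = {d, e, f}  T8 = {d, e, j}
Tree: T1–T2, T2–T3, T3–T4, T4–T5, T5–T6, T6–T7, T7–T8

Vertex coverage: the bags together contain {a, b, c, d, e, f, g, h, i, j}, the full vertex set. Edge coverage: each edge of G has both endpoints in at least one bag. Running intersection: for every vertex, the bags containing it form a connected subtree. All three properties hold, so this is a valid tree decomposition of width max|bag| − 1 = 2, and hence tw(G) ≤ 2.

Yes; width 2.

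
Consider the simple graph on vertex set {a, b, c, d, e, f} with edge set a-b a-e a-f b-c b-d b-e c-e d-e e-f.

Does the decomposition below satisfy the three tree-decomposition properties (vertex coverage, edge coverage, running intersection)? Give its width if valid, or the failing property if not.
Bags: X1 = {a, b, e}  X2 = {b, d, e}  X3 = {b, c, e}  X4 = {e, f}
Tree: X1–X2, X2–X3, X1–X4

No — edge (a,f) lies in no bag.

A tree decomposition must satisfy three properties: every vertex lies in some bag; for every edge, both endpoints lie together in some bag; and for every vertex, the bags containing it form a connected subtree. Here edge (a,f) lies in no bag, so the decomposition is invalid.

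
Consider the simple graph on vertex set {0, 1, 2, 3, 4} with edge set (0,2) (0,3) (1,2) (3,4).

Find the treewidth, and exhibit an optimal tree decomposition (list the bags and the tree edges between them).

The largest bag has 2 vertices, giving width 1; this decomposition certifies tw(G) ≤ 1. G has an edge, so its treewidth is at least 1. Hence tw(G) = 1 exactly.

Treewidth 1.
One such decomposition:
Bags: B1 = {1, 2}  B2 = {0, 2}  B3 = {0, 3}  B4 = {3, 4}
Tree: B1–B2, B2–B3, B3–B4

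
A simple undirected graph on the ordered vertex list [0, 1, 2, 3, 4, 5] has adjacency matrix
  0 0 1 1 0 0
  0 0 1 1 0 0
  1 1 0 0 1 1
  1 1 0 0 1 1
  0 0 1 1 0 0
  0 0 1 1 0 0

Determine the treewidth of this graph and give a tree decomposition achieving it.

Treewidth 2.
One such decomposition:
Bags: B1 = {1, 2, 3}  B2 = {0, 2, 3}  B3 = {2, 3, 4}  B4 = {2, 3, 5}
Tree: B1–B2, B2–B3, B3–B4

Each bag holds 3 vertices, so the decomposition has width 2, which upper-bounds the treewidth. The edges 1–2–0–3–1 form a cycle, so G is not a tree and its treewidth is at least 2. Therefore the treewidth is 2.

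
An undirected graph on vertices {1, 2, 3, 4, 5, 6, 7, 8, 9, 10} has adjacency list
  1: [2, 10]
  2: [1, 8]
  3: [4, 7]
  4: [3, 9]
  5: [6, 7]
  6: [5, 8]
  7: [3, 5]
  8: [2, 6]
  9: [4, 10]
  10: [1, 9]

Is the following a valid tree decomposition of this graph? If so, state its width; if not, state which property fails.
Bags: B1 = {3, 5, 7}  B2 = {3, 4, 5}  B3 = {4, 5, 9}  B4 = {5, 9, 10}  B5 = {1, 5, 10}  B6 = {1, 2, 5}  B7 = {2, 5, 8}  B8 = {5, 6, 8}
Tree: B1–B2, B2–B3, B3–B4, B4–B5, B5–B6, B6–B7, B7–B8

Vertex coverage: the bags together contain {1, 2, 3, 4, 5, 6, 7, 8, 9, 10}, the full vertex set. Edge coverage: each edge of G has both endpoints in at least one bag. Running intersection: for every vertex, the bags containing it form a connected subtree. All three properties hold, so this is a valid tree decomposition of width max|bag| − 1 = 2, and hence tw(G) ≤ 2.

Yes; width 2.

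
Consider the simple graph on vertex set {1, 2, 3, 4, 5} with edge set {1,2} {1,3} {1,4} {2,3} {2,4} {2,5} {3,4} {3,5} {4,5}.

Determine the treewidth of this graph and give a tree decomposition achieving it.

Treewidth 3.
One such decomposition:
Bags: B1 = {1, 2, 3, 4}  B2 = {2, 3, 4, 5}
Tree: B1–B2

The largest bag has 4 vertices, giving width 3; this decomposition certifies tw(G) ≤ 3. For the lower bound, the 4 vertices {1, 2, 3, 4} are pairwise adjacent, and any tree decomposition puts a clique entirely inside one bag — forcing width ≥ 3. Therefore the treewidth is 3.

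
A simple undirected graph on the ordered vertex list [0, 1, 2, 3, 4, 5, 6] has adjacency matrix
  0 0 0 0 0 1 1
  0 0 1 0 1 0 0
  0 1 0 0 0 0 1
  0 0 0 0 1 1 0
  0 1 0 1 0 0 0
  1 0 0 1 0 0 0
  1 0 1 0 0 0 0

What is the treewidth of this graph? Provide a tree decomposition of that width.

The largest bag has 3 vertices, giving width 2; this decomposition certifies tw(G) ≤ 2. The edges 0–6–2–1–4–3–5–0 form a cycle, so G is not a tree and its treewidth is at least 2. Combining the bounds, tw(G) = 2.

Treewidth 2.
One such decomposition:
Bags: B1 = {0, 2, 6}  B2 = {0, 1, 2}  B3 = {0, 1, 4}  B4 = {0, 3, 4}  B5 = {0, 3, 5}
Tree: B1–B2, B2–B3, B3–B4, B4–B5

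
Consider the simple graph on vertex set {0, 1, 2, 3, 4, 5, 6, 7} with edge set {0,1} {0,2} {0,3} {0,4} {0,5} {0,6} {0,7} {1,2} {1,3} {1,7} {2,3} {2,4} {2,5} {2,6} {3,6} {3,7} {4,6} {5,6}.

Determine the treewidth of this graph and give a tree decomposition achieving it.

Treewidth 3.
Bags: B1 = {0, 2, 5, 6}  B2 = {0, 2, 3, 6}  B3 = {0, 1, 2, 3}  B4 = {0, 2, 4, 6}  B5 = {0, 1, 3, 7}
Tree: B1–B2, B2–B3, B1–B4, B3–B5

The largest bag has 4 vertices, giving width 3; this decomposition certifies tw(G) ≤ 3. For the lower bound, the 4 vertices {0, 1, 2, 3} are pairwise adjacent, and any tree decomposition puts a clique entirely inside one bag — forcing width ≥ 3. Combining the bounds, tw(G) = 3.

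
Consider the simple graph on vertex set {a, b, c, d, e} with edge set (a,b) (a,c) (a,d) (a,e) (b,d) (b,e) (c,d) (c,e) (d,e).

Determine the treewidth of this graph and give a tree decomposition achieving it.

Every bag has size at most 4, so the width is 4 − 1 = 3 and tw(G) ≤ 3. On the other hand G contains the 4-clique {a, c, d, e}. A clique must lie in a single bag of any decomposition, so no decomposition can have width below 3. The upper and lower bounds meet at 3, so that is the treewidth.

Treewidth 3.
One such decomposition:
Bags: B1 = {a, c, d, e}  B2 = {a, b, d, e}
Tree: B1–B2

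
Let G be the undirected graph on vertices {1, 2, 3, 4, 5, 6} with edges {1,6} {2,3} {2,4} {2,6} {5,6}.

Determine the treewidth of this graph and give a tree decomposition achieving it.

Every bag has size at most 2, so the width is 2 − 1 = 1 and tw(G) ≤ 1. G has an edge, so its treewidth is at least 1. The upper and lower bounds meet at 1, so that is the treewidth.

Treewidth 1.
One optimal decomposition is:
Bags: B1 = {2, 6}  B2 = {2, 4}  B3 = {5, 6}  B4 = {2, 3}  B5 = {1, 6}
Tree: B1–B2, B1–B3, B2–B4, B3–B5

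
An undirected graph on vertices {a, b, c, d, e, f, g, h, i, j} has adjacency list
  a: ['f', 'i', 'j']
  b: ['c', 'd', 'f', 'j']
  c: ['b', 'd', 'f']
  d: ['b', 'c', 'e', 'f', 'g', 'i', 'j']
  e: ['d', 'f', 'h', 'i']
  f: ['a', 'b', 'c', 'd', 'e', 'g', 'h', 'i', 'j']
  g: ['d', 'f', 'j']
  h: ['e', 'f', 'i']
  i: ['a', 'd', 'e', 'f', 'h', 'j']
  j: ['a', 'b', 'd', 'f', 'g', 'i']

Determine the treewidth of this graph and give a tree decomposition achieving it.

Every bag has size at most 4, so the width is 4 − 1 = 3 and tw(G) ≤ 3. On the other hand G contains the 4-clique {d, f, g, j}. A clique must lie in a single bag of any decomposition, so no decomposition can have width below 3. The upper and lower bounds meet at 3, so that is the treewidth.

Treewidth 3.
One such decomposition:
Bags: B1 = {d, f, g, j}  B2 = {b, d, f, j}  B3 = {d, f, i, j}  B4 = {a, f, i, j}  B5 = {b, c, d, f}  B6 = {d, e, f, i}  B7 = {e, f, h, i}
Tree: B1–B2, B1–B3, B3–B4, B2–B5, B3–B6, B6–B7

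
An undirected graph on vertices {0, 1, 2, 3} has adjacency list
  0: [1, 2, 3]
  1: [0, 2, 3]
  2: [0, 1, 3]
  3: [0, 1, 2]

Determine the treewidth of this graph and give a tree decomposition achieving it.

With just one bag of size 4, the width is 4 − 1 = 3, so tw(G) ≤ 3. For the lower bound, the 4 vertices {0, 1, 2, 3} are pairwise adjacent, and any tree decomposition puts a clique entirely inside one bag — forcing width ≥ 3. The upper and lower bounds meet at 3, so that is the treewidth.

Treewidth 3.
One optimal decomposition is:
Bags: B1 = {0, 1, 2, 3}
Tree: (single bag)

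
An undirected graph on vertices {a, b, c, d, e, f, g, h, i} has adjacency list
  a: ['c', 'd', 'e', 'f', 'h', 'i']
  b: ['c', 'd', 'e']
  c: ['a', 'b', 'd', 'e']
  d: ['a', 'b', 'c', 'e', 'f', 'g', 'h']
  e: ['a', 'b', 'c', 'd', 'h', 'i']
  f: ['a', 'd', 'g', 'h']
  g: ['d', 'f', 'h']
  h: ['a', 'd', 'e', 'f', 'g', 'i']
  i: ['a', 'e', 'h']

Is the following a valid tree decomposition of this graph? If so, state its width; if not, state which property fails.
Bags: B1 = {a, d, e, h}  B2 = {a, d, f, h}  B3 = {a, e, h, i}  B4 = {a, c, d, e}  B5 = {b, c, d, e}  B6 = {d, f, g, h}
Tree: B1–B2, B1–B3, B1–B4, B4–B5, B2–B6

Yes; width 3.

Every vertex of G appears in some bag (union = {a, b, c, d, e, f, g, h, i}); every edge is covered by a bag; and for each vertex v the set of bags containing v is connected in the bag tree. The decomposition is therefore valid. The largest bag has 4 vertices, so the width is 3.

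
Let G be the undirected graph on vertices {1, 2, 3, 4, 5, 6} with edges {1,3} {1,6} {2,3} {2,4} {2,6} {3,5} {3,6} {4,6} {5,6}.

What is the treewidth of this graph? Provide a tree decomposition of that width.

Treewidth 2.
Bags: B1 = {1, 3, 6}  B2 = {2, 3, 6}  B3 = {3, 5, 6}  B4 = {2, 4, 6}
Tree: B1–B2, B1–B3, B2–B4

Every bag has size at most 3, so the width is 3 − 1 = 2 and tw(G) ≤ 2. On the other hand G contains the 3-clique {1, 3, 6}. A clique must lie in a single bag of any decomposition, so no decomposition can have width below 2. Hence tw(G) = 2 exactly.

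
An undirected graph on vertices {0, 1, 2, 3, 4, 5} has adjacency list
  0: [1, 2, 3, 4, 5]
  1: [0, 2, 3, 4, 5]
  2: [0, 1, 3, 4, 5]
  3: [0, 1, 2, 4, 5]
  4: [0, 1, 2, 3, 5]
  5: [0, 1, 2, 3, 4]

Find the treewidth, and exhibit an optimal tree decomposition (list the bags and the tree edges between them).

With just one bag of size 6, the width is 6 − 1 = 5, so tw(G) ≤ 5. On the other hand G contains the 6-clique {0, 1, 2, 3, 4, 5}. A clique must lie in a single bag of any decomposition, so no decomposition can have width below 5. Therefore the treewidth is 5.

Treewidth 5.
One optimal decomposition is:
Bags: B1 = {0, 1, 2, 3, 4, 5}
Tree: (single bag)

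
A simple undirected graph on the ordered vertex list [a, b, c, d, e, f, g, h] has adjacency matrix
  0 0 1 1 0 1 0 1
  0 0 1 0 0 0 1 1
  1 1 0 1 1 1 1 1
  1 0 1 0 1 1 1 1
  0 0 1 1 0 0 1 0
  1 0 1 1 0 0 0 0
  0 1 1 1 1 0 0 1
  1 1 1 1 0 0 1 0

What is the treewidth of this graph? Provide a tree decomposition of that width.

Treewidth 3.
One such decomposition:
Bags: B1 = {c, d, g, h}  B2 = {b, c, g, h}  B3 = {c, d, e, g}  B4 = {a, c, d, h}  B5 = {a, c, d, f}
Tree: B1–B2, B1–B3, B1–B4, B4–B5

Each bag holds 4 vertices, so the decomposition has width 3, which upper-bounds the treewidth. On the other hand G contains the 4-clique {c, d, e, g}. A clique must lie in a single bag of any decomposition, so no decomposition can have width below 3. Therefore the treewidth is 3.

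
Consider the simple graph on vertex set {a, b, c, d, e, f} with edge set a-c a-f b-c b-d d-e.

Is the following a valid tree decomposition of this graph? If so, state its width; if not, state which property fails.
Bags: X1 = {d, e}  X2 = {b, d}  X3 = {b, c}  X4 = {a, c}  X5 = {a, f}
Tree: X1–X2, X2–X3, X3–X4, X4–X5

Yes; width 1.

Vertex coverage: the bags together contain {a, b, c, d, e, f}, the full vertex set. Edge coverage: each edge of G has both endpoints in at least one bag. Running intersection: for every vertex, the bags containing it form a connected subtree. All three properties hold, so this is a valid tree decomposition of width max|bag| − 1 = 1, and hence tw(G) ≤ 1.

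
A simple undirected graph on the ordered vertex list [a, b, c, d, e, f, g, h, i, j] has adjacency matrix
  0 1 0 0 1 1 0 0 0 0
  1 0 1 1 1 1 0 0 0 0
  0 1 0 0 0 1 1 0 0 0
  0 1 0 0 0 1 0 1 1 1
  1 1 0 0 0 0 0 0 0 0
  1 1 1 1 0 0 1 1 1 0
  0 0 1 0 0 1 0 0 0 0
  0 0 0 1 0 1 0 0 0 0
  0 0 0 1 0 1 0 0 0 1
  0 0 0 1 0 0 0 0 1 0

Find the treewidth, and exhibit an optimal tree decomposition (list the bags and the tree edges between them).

Treewidth 2.
Bags: B1 = {d, f, i}  B2 = {b, d, f}  B3 = {a, b, f}  B4 = {b, c, f}  B5 = {a, b, e}  B6 = {c, f, g}  B7 = {d, i, j}  B8 = {d, f, h}
Tree: B1–B2, B2–B3, B3–B4, B3–B5, B4–B6, B1–B7, B2–B8

Every bag has size at most 3, so the width is 3 − 1 = 2 and tw(G) ≤ 2. Conversely, {d, i, j} is a clique of size 3, and the vertices of any clique must share a bag in every tree decomposition; so some bag has ≥ 3 vertices and tw(G) ≥ 2. Combining the bounds, tw(G) = 2.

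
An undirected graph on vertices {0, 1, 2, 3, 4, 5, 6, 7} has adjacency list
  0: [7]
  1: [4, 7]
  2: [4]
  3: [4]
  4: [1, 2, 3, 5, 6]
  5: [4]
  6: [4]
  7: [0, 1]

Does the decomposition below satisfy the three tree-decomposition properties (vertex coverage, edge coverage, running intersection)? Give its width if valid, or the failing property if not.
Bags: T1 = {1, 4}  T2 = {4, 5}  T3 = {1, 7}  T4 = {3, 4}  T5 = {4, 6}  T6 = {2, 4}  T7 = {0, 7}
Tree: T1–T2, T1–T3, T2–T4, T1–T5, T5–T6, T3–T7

Every vertex of G appears in some bag (union = {0, 1, 2, 3, 4, 5, 6, 7}); every edge is covered by a bag; and for each vertex v the set of bags containing v is connected in the bag tree. The decomposition is therefore valid. The largest bag has 2 vertices, so the width is 1.

Yes; width 1.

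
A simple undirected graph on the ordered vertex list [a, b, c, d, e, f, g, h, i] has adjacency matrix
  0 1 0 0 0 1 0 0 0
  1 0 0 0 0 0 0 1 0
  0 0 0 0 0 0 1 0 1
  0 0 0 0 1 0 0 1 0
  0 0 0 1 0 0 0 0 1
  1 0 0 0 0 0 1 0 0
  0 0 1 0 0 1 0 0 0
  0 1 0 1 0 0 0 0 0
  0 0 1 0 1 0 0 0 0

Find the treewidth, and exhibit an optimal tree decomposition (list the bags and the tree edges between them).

The largest bag has 3 vertices, giving width 2; this decomposition certifies tw(G) ≤ 2. Since i–c–g–f–a–b–h–d–e–i is a cycle in G, G is not acyclic. Forests are exactly the graphs of treewidth ≤ 1, so tw(G) ≥ 2. Hence tw(G) = 2 exactly.

Treewidth 2.
One optimal decomposition is:
Bags: B1 = {c, g, i}  B2 = {f, g, i}  B3 = {a, f, i}  B4 = {a, b, i}  B5 = {b, h, i}  B6 = {d, h, i}  B7 = {d, e, i}
Tree: B1–B2, B2–B3, B3–B4, B4–B5, B5–B6, B6–B7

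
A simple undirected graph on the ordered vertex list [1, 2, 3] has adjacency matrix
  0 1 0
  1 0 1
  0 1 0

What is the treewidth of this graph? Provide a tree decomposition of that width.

Every bag has size at most 2, so the width is 2 − 1 = 1 and tw(G) ≤ 1. Since G has at least one edge (e.g. 1–2), it is not an edgeless graph, so tw(G) ≥ 1. Therefore the treewidth is 1.

Treewidth 1.
One optimal decomposition is:
Bags: B1 = {1, 2}  B2 = {2, 3}
Tree: B1–B2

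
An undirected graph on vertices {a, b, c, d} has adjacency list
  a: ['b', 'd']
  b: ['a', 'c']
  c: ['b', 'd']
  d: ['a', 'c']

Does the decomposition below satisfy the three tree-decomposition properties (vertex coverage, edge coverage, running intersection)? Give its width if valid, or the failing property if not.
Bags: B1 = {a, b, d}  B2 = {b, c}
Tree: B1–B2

A tree decomposition must satisfy three properties: every vertex lies in some bag; for every edge, both endpoints lie together in some bag; and for every vertex, the bags containing it form a connected subtree. Here edge (d,c) lies in no bag, so the decomposition is invalid.

No — edge (d,c) lies in no bag.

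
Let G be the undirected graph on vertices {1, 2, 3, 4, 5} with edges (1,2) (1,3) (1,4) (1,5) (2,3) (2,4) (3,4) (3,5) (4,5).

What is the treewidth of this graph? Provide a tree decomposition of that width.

Each bag holds 4 vertices, so the decomposition has width 3, which upper-bounds the treewidth. For the lower bound, the 4 vertices {1, 2, 3, 4} are pairwise adjacent, and any tree decomposition puts a clique entirely inside one bag — forcing width ≥ 3. Therefore the treewidth is 3.

Treewidth 3.
Bags: B1 = {1, 2, 3, 4}  B2 = {1, 3, 4, 5}
Tree: B1–B2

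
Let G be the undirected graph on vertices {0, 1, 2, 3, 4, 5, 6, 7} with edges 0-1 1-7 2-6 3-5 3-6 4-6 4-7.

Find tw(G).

A width-1 tree decomposition is:
Bags: B1 = {4, 6}  B2 = {4, 7}  B3 = {3, 6}  B4 = {1, 7}  B5 = {3, 5}  B6 = {2, 6}  B7 = {0, 1}
Tree: B1–B2, B1–B3, B2–B4, B3–B5, B3–B6, B4–B7
Each bag holds 2 vertices, so the decomposition has width 1, which upper-bounds the treewidth. Since G has at least one edge (e.g. 6–4), it is not an edgeless graph, so tw(G) ≥ 1. Therefore the treewidth is 1.

1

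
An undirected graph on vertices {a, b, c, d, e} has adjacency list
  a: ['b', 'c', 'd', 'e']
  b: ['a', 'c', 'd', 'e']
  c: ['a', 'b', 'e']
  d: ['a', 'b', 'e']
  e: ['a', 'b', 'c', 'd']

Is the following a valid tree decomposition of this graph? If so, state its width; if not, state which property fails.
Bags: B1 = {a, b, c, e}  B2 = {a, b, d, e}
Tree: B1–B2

Vertex coverage: the bags together contain {a, b, c, d, e}, the full vertex set. Edge coverage: each edge of G has both endpoints in at least one bag. Running intersection: for every vertex, the bags containing it form a connected subtree. All three properties hold, so this is a valid tree decomposition of width max|bag| − 1 = 3, and hence tw(G) ≤ 3.

Yes; width 3.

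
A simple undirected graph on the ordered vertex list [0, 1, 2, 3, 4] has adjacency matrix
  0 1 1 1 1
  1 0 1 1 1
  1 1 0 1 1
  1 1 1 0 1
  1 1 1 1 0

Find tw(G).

A width-4 tree decomposition is:
Bags: B1 = {0, 1, 2, 3, 4}
Tree: (single bag)
With just one bag of size 5, the width is 5 − 1 = 4, so tw(G) ≤ 4. Conversely, {0, 1, 2, 3, 4} is a clique of size 5, and the vertices of any clique must share a bag in every tree decomposition; so some bag has ≥ 5 vertices and tw(G) ≥ 4. Hence tw(G) = 4 exactly.

4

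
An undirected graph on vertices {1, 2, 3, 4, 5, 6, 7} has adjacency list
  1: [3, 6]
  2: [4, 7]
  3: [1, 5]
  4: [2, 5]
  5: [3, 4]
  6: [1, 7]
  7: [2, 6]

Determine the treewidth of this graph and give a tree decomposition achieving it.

Treewidth 2.
One optimal decomposition is:
Bags: B1 = {2, 4, 7}  B2 = {4, 6, 7}  B3 = {1, 4, 6}  B4 = {1, 3, 4}  B5 = {3, 4, 5}
Tree: B1–B2, B2–B3, B3–B4, B4–B5

Every bag has size at most 3, so the width is 3 − 1 = 2 and tw(G) ≤ 2. For the lower bound, G contains the cycle 4–2–7–6–1–3–5–4, so G is not a forest; only forests have treewidth ≤ 1, hence tw(G) ≥ 2. The upper and lower bounds meet at 2, so that is the treewidth.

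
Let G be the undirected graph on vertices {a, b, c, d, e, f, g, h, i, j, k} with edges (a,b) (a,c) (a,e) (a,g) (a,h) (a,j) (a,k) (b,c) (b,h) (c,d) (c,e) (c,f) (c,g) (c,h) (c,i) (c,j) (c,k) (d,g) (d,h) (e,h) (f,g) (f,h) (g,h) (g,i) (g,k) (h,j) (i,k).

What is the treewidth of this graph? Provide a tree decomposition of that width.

Treewidth 3.
One optimal decomposition is:
Bags: B1 = {a, c, g, k}  B2 = {a, c, g, h}  B3 = {c, d, g, h}  B4 = {a, b, c, h}  B5 = {a, c, e, h}  B6 = {a, c, h, j}  B7 = {c, f, g, h}  B8 = {c, g, i, k}
Tree: B1–B2, B2–B3, B2–B4, B2–B5, B5–B6, B2–B7, B1–B8

Each bag holds 4 vertices, so the decomposition has width 3, which upper-bounds the treewidth. Conversely, {c, d, g, h} is a clique of size 4, and the vertices of any clique must share a bag in every tree decomposition; so some bag has ≥ 4 vertices and tw(G) ≥ 3. Hence tw(G) = 3 exactly.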